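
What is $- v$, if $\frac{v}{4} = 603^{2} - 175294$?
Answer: $-753260$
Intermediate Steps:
$v = 753260$ ($v = 4 \left(603^{2} - 175294\right) = 4 \left(363609 - 175294\right) = 4 \cdot 188315 = 753260$)
$- v = \left(-1\right) 753260 = -753260$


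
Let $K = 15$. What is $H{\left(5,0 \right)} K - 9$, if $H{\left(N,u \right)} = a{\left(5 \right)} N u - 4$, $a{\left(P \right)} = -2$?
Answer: $-69$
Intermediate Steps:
$H{\left(N,u \right)} = -4 - 2 N u$ ($H{\left(N,u \right)} = - 2 N u - 4 = -4 - 2 N u$)
$H{\left(5,0 \right)} K - 9 = \left(-4 - 10 \cdot 0\right) 15 - 9 = \left(-4 + 0\right) 15 - 9 = \left(-4\right) 15 - 9 = -60 - 9 = -69$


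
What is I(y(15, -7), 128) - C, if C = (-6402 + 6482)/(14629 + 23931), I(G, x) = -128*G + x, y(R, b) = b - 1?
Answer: 555263/482 ≈ 1152.0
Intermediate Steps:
y(R, b) = -1 + b
I(G, x) = x - 128*G
C = 1/482 (C = 80/38560 = 80*(1/38560) = 1/482 ≈ 0.0020747)
I(y(15, -7), 128) - C = (128 - 128*(-1 - 7)) - 1*1/482 = (128 - 128*(-8)) - 1/482 = (128 + 1024) - 1/482 = 1152 - 1/482 = 555263/482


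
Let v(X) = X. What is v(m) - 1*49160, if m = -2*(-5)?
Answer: -49150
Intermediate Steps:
m = 10
v(m) - 1*49160 = 10 - 1*49160 = 10 - 49160 = -49150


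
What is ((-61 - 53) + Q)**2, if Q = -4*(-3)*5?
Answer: 2916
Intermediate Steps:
Q = 60 (Q = 12*5 = 60)
((-61 - 53) + Q)**2 = ((-61 - 53) + 60)**2 = (-114 + 60)**2 = (-54)**2 = 2916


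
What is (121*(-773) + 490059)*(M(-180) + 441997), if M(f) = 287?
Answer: 175377105384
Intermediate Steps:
(121*(-773) + 490059)*(M(-180) + 441997) = (121*(-773) + 490059)*(287 + 441997) = (-93533 + 490059)*442284 = 396526*442284 = 175377105384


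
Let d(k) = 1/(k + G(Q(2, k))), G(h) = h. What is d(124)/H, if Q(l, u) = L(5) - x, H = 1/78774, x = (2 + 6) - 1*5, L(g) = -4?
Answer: 26258/39 ≈ 673.28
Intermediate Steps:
x = 3 (x = 8 - 5 = 3)
H = 1/78774 ≈ 1.2695e-5
Q(l, u) = -7 (Q(l, u) = -4 - 1*3 = -4 - 3 = -7)
d(k) = 1/(-7 + k) (d(k) = 1/(k - 7) = 1/(-7 + k))
d(124)/H = 1/((-7 + 124)*(1/78774)) = 78774/117 = (1/117)*78774 = 26258/39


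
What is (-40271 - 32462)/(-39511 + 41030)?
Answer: -72733/1519 ≈ -47.882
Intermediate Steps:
(-40271 - 32462)/(-39511 + 41030) = -72733/1519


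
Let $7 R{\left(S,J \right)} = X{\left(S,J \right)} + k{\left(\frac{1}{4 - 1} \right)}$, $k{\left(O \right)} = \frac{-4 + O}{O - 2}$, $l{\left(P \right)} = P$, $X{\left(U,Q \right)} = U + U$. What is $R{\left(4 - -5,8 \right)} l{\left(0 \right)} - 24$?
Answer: $-24$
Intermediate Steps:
$X{\left(U,Q \right)} = 2 U$
$k{\left(O \right)} = \frac{-4 + O}{-2 + O}$
$R{\left(S,J \right)} = \frac{11}{35} + \frac{2 S}{7}$ ($R{\left(S,J \right)} = \frac{2 S + \frac{-4 + \frac{1}{4 - 1}}{-2 + \frac{1}{4 - 1}}}{7} = \frac{2 S + \frac{-4 + \frac{1}{3}}{-2 + \frac{1}{3}}}{7} = \frac{2 S + \frac{1}{- \frac{5}{3}} \left(- \frac{11}{3}\right)}{7} = \frac{2 S - - \frac{11}{5}}{7} = \frac{2 S + \frac{11}{5}}{7} = \frac{\frac{11}{5} + 2 S}{7} = \frac{11}{35} + \frac{2 S}{7}$)
$R{\left(4 - -5,8 \right)} l{\left(0 \right)} - 24 = \left(\frac{11}{35} + \frac{2 \left(4 - -5\right)}{7}\right) 0 - 24 = \left(\frac{11}{35} + \frac{2 \left(4 + 5\right)}{7}\right) 0 - 24 = \left(\frac{11}{35} + \frac{2}{7} \cdot 9\right) 0 - 24 = \left(\frac{11}{35} + \frac{18}{7}\right) 0 - 24 = \frac{101}{35} \cdot 0 - 24 = 0 - 24 = -24$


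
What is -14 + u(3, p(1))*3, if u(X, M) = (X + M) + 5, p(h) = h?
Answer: 13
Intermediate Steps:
u(X, M) = 5 + M + X (u(X, M) = (M + X) + 5 = 5 + M + X)
-14 + u(3, p(1))*3 = -14 + (5 + 1 + 3)*3 = -14 + 9*3 = -14 + 27 = 13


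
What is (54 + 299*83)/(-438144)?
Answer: -3553/62592 ≈ -0.056764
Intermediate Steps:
(54 + 299*83)/(-438144) = (54 + 24817)*(-1/438144) = 24871*(-1/438144) = -3553/62592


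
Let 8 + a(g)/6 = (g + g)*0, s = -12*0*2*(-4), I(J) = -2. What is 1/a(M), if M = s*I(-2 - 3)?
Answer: -1/48 ≈ -0.020833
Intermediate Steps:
s = 0 (s = -0*(-4) = -12*0 = 0)
M = 0 (M = 0*(-2) = 0)
a(g) = -48 (a(g) = -48 + 6*((g + g)*0) = -48 + 6*((2*g)*0) = -48 + 6*0 = -48 + 0 = -48)
1/a(M) = 1/(-48) = -1/48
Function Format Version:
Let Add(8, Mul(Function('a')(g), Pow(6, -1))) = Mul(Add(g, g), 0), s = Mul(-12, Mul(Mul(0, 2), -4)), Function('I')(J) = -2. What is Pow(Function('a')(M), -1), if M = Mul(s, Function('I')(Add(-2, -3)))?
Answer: Rational(-1, 48) ≈ -0.020833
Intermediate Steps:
s = 0 (s = Mul(-12, Mul(0, -4)) = Mul(-12, 0) = 0)
M = 0 (M = Mul(0, -2) = 0)
Function('a')(g) = -48 (Function('a')(g) = Add(-48, Mul(6, Mul(Add(g, g), 0))) = Add(-48, Mul(6, Mul(Mul(2, g), 0))) = Add(-48, Mul(6, 0)) = Add(-48, 0) = -48)
Pow(Function('a')(M), -1) = Pow(-48, -1) = Rational(-1, 48)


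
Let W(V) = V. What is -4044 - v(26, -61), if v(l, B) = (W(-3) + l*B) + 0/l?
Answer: -2455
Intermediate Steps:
v(l, B) = -3 + B*l (v(l, B) = (-3 + l*B) + 0/l = (-3 + B*l) + 0 = -3 + B*l)
-4044 - v(26, -61) = -4044 - (-3 - 61*26) = -4044 - (-3 - 1586) = -4044 - 1*(-1589) = -4044 + 1589 = -2455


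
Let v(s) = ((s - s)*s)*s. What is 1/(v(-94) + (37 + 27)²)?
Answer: 1/4096 ≈ 0.00024414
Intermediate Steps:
v(s) = 0 (v(s) = (0*s)*s = 0*s = 0)
1/(v(-94) + (37 + 27)²) = 1/(0 + (37 + 27)²) = 1/(0 + 64²) = 1/(0 + 4096) = 1/4096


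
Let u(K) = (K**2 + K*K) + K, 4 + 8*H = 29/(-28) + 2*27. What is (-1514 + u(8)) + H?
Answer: -307301/224 ≈ -1371.9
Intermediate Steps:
H = 1371/224 (H = -1/2 + (29/(-28) + 2*27)/8 = -1/2 + (29*(-1/28) + 54)/8 = -1/2 + (-29/28 + 54)/8 = -1/2 + (1/8)*(1483/28) = -1/2 + 1483/224 = 1371/224 ≈ 6.1205)
u(K) = K + 2*K**2 (u(K) = (K**2 + K**2) + K = 2*K**2 + K = K + 2*K**2)
(-1514 + u(8)) + H = (-1514 + 8*(1 + 2*8)) + 1371/224 = (-1514 + 8*(1 + 16)) + 1371/224 = (-1514 + 8*17) + 1371/224 = (-1514 + 136) + 1371/224 = -1378 + 1371/224 = -307301/224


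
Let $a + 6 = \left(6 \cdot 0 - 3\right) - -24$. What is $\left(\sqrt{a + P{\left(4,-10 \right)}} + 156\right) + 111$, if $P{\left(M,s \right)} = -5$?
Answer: $267 + \sqrt{10} \approx 270.16$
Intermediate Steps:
$a = 15$ ($a = -6 + \left(\left(6 \cdot 0 - 3\right) - -24\right) = -6 + \left(\left(0 - 3\right) + 24\right) = -6 + \left(-3 + 24\right) = -6 + 21 = 15$)
$\left(\sqrt{a + P{\left(4,-10 \right)}} + 156\right) + 111 = \left(\sqrt{15 - 5} + 156\right) + 111 = \left(\sqrt{10} + 156\right) + 111 = \left(156 + \sqrt{10}\right) + 111 = 267 + \sqrt{10}$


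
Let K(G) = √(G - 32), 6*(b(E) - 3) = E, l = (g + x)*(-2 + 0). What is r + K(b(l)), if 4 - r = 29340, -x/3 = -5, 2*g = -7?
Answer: -29336 + I*√1182/6 ≈ -29336.0 + 5.73*I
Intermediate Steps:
g = -7/2 (g = (½)*(-7) = -7/2 ≈ -3.5000)
x = 15 (x = -3*(-5) = 15)
l = -23 (l = (-7/2 + 15)*(-2 + 0) = (23/2)*(-2) = -23)
b(E) = 3 + E/6
r = -29336 (r = 4 - 1*29340 = 4 - 29340 = -29336)
K(G) = √(-32 + G)
r + K(b(l)) = -29336 + √(-32 + (3 + (⅙)*(-23))) = -29336 + √(-32 + (3 - 23/6)) = -29336 + √(-32 - ⅚) = -29336 + √(-197/6) = -29336 + I*√1182/6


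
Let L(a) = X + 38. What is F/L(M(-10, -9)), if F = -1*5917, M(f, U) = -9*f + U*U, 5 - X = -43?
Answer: -5917/86 ≈ -68.802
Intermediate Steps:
X = 48 (X = 5 - 1*(-43) = 5 + 43 = 48)
M(f, U) = U**2 - 9*f (M(f, U) = -9*f + U**2 = U**2 - 9*f)
L(a) = 86 (L(a) = 48 + 38 = 86)
F = -5917
F/L(M(-10, -9)) = -5917/86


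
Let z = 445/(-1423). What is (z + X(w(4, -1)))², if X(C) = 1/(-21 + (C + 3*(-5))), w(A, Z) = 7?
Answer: 205291584/1702965289 ≈ 0.12055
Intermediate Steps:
z = -445/1423 (z = 445*(-1/1423) = -445/1423 ≈ -0.31272)
X(C) = 1/(-36 + C) (X(C) = 1/(-21 + (C - 15)) = 1/(-21 + (-15 + C)) = 1/(-36 + C))
(z + X(w(4, -1)))² = (-445/1423 + 1/(-36 + 7))² = (-445/1423 + 1/(-29))² = (-445/1423 - 1/29)² = (-14328/41267)² = 205291584/1702965289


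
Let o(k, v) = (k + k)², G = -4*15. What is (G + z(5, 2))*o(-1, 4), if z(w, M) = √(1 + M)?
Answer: -240 + 4*√3 ≈ -233.07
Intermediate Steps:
G = -60
o(k, v) = 4*k² (o(k, v) = (2*k)² = 4*k²)
(G + z(5, 2))*o(-1, 4) = (-60 + √(1 + 2))*(4*(-1)²) = (-60 + √3)*(4*1) = (-60 + √3)*4 = -240 + 4*√3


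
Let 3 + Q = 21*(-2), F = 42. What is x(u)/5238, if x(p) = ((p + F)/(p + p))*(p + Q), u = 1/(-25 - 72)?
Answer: 8891359/508086 ≈ 17.500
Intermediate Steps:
u = -1/97 (u = 1/(-97) = -1/97 ≈ -0.010309)
Q = -45 (Q = -3 + 21*(-2) = -3 - 42 = -45)
x(p) = (-45 + p)*(42 + p)/(2*p) (x(p) = ((p + 42)/(p + p))*(p - 45) = ((42 + p)/((2*p)))*(-45 + p) = ((42 + p)*(1/(2*p)))*(-45 + p) = ((42 + p)/(2*p))*(-45 + p) = (-45 + p)*(42 + p)/(2*p))
x(u)/5238 = ((-1890 - (-3 - 1/97)/97)/(2*(-1/97)))/5238 = ((½)*(-97)*(-1890 - 1/97*(-292/97)))*(1/5238) = ((½)*(-97)*(-1890 + 292/9409))*(1/5238) = ((½)*(-97)*(-17782718/9409))*(1/5238) = (8891359/97)*(1/5238) = 8891359/508086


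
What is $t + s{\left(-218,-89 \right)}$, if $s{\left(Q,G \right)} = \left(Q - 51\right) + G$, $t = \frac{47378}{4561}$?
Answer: $- \frac{1585460}{4561} \approx -347.61$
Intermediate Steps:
$t = \frac{47378}{4561}$ ($t = 47378 \cdot \frac{1}{4561} = \frac{47378}{4561} \approx 10.388$)
$s{\left(Q,G \right)} = -51 + G + Q$ ($s{\left(Q,G \right)} = \left(-51 + Q\right) + G = -51 + G + Q$)
$t + s{\left(-218,-89 \right)} = \frac{47378}{4561} - 358 = - \frac{1585460}{4561}$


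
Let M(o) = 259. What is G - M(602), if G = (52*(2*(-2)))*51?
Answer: -10867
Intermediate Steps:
G = -10608 (G = (52*(-4))*51 = -208*51 = -10608)
G - M(602) = -10608 - 1*259 = -10608 - 259 = -10867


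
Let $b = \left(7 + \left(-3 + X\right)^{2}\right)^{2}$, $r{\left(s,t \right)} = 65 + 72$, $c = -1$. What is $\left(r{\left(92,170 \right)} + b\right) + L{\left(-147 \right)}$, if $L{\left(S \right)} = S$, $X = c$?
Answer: $519$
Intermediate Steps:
$X = -1$
$r{\left(s,t \right)} = 137$
$b = 529$ ($b = \left(7 + \left(-3 - 1\right)^{2}\right)^{2} = \left(7 + \left(-4\right)^{2}\right)^{2} = \left(7 + 16\right)^{2} = 23^{2} = 529$)
$\left(r{\left(92,170 \right)} + b\right) + L{\left(-147 \right)} = \left(137 + 529\right) - 147 = 666 - 147 = 519$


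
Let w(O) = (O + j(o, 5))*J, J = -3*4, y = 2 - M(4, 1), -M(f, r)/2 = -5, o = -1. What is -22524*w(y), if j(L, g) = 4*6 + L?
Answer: 4054320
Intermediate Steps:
M(f, r) = 10 (M(f, r) = -2*(-5) = 10)
j(L, g) = 24 + L
y = -8 (y = 2 - 1*10 = 2 - 10 = -8)
J = -12
w(O) = -276 - 12*O (w(O) = (O + (24 - 1))*(-12) = (O + 23)*(-12) = (23 + O)*(-12) = -276 - 12*O)
-22524*w(y) = -22524*(-276 - 12*(-8)) = -22524*(-276 + 96) = -22524*(-180) = 4054320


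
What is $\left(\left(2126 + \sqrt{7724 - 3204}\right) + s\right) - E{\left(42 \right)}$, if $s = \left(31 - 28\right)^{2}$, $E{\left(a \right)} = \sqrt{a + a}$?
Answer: $2135 - 2 \sqrt{21} + 2 \sqrt{1130} \approx 2193.1$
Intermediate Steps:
$E{\left(a \right)} = \sqrt{2} \sqrt{a}$ ($E{\left(a \right)} = \sqrt{2 a} = \sqrt{2} \sqrt{a}$)
$s = 9$ ($s = 3^{2} = 9$)
$\left(\left(2126 + \sqrt{7724 - 3204}\right) + s\right) - E{\left(42 \right)} = \left(\left(2126 + \sqrt{7724 - 3204}\right) + 9\right) - \sqrt{2} \sqrt{42} = \left(\left(2126 + \sqrt{4520}\right) + 9\right) - 2 \sqrt{21} = \left(\left(2126 + 2 \sqrt{1130}\right) + 9\right) - 2 \sqrt{21} = \left(2135 + 2 \sqrt{1130}\right) - 2 \sqrt{21} = 2135 - 2 \sqrt{21} + 2 \sqrt{1130}$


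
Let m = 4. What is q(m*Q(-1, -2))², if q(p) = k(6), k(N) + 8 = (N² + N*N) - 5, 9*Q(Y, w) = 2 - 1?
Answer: 3481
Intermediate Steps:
Q(Y, w) = ⅑ (Q(Y, w) = (2 - 1)/9 = (⅑)*1 = ⅑)
k(N) = -13 + 2*N² (k(N) = -8 + ((N² + N*N) - 5) = -8 + ((N² + N²) - 5) = -8 + (2*N² - 5) = -8 + (-5 + 2*N²) = -13 + 2*N²)
q(p) = 59 (q(p) = -13 + 2*6² = -13 + 2*36 = -13 + 72 = 59)
q(m*Q(-1, -2))² = 59² = 3481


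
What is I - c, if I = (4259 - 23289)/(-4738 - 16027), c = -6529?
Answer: 27118743/4153 ≈ 6529.9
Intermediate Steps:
I = 3806/4153 (I = -19030/(-20765) = -19030*(-1/20765) = 3806/4153 ≈ 0.91645)
I - c = 3806/4153 - 1*(-6529) = 3806/4153 + 6529 = 27118743/4153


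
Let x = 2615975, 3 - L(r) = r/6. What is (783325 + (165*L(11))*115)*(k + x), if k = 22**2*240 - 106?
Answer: 4401093816825/2 ≈ 2.2005e+12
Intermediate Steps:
L(r) = 3 - r/6
k = 116054 (k = 484*240 - 106 = 116160 - 106 = 116054)
(783325 + (165*L(11))*115)*(k + x) = (783325 + (165*(3 - 1/6*11))*115)*(116054 + 2615975) = (783325 + (165*(3 - 11/6))*115)*2732029 = (783325 + (165*(7/6))*115)*2732029 = (783325 + (385/2)*115)*2732029 = (783325 + 44275/2)*2732029 = (1610925/2)*2732029 = 4401093816825/2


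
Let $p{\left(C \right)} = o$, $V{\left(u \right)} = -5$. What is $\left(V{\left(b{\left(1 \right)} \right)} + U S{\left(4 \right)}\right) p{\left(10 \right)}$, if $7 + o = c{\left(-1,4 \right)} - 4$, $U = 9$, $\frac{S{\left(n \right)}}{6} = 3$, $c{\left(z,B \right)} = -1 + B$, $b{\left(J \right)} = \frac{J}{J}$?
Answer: $-1256$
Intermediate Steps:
$b{\left(J \right)} = 1$
$S{\left(n \right)} = 18$ ($S{\left(n \right)} = 6 \cdot 3 = 18$)
$o = -8$ ($o = -7 + \left(\left(-1 + 4\right) - 4\right) = -7 + \left(3 - 4\right) = -7 - 1 = -8$)
$p{\left(C \right)} = -8$
$\left(V{\left(b{\left(1 \right)} \right)} + U S{\left(4 \right)}\right) p{\left(10 \right)} = \left(-5 + 9 \cdot 18\right) \left(-8\right) = \left(-5 + 162\right) \left(-8\right) = 157 \left(-8\right) = -1256$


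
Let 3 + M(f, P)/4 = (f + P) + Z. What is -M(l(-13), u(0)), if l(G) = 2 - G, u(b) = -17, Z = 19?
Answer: -56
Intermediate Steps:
M(f, P) = 64 + 4*P + 4*f (M(f, P) = -12 + 4*((f + P) + 19) = -12 + 4*((P + f) + 19) = -12 + 4*(19 + P + f) = -12 + (76 + 4*P + 4*f) = 64 + 4*P + 4*f)
-M(l(-13), u(0)) = -(64 + 4*(-17) + 4*(2 - 1*(-13))) = -(64 - 68 + 4*(2 + 13)) = -(64 - 68 + 4*15) = -(64 - 68 + 60) = -1*56 = -56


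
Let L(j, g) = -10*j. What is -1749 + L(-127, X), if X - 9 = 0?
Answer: -479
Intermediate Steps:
X = 9 (X = 9 + 0 = 9)
-1749 + L(-127, X) = -1749 - 10*(-127) = -1749 + 1270 = -479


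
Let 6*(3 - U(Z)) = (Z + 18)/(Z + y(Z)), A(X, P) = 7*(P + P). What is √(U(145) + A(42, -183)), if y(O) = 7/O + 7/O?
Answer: I*√4531189641466/42078 ≈ 50.588*I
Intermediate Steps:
A(X, P) = 14*P (A(X, P) = 7*(2*P) = 14*P)
y(O) = 14/O
U(Z) = 3 - (18 + Z)/(6*(Z + 14/Z)) (U(Z) = 3 - (Z + 18)/(6*(Z + 14/Z)) = 3 - (18 + Z)/(6*(Z + 14/Z)))
√(U(145) + A(42, -183)) = √((252 + 145*(-18 + 17*145))/(6*(14 + 145²)) + 14*(-183)) = √((252 + 145*(-18 + 2465))/(6*(14 + 21025)) - 2562) = √((⅙)*(252 + 145*2447)/21039 - 2562) = √((⅙)*(1/21039)*(252 + 354815) - 2562) = √((⅙)*(1/21039)*355067 - 2562) = √(355067/126234 - 2562) = √(-323056441/126234) = I*√4531189641466/42078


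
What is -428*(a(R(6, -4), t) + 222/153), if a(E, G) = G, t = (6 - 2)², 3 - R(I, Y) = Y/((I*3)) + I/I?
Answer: -380920/51 ≈ -7469.0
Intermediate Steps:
R(I, Y) = 2 - Y/(3*I) (R(I, Y) = 3 - (Y/((I*3)) + I/I) = 3 - (Y/((3*I)) + 1) = 3 - (Y*(1/(3*I)) + 1) = 3 - (Y/(3*I) + 1) = 3 - (1 + Y/(3*I)) = 3 + (-1 - Y/(3*I)) = 2 - Y/(3*I))
t = 16 (t = 4² = 16)
-428*(a(R(6, -4), t) + 222/153) = -428*(16 + 222/153) = -428*(16 + 222*(1/153)) = -428*(16 + 74/51) = -428*890/51 = -380920/51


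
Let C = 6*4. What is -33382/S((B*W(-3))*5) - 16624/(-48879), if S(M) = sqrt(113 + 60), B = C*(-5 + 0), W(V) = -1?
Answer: 16624/48879 - 33382*sqrt(173)/173 ≈ -2537.6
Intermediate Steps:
C = 24
B = -120 (B = 24*(-5 + 0) = 24*(-5) = -120)
S(M) = sqrt(173)
-33382/S((B*W(-3))*5) - 16624/(-48879) = -33382*sqrt(173)/173 - 16624/(-48879) = -33382*sqrt(173)/173 - 16624*(-1/48879) = -33382*sqrt(173)/173 + 16624/48879 = 16624/48879 - 33382*sqrt(173)/173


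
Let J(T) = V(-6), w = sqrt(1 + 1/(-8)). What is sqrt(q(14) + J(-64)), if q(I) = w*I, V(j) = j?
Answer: sqrt(-24 + 14*sqrt(14))/2 ≈ 2.6638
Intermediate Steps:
w = sqrt(14)/4 (w = sqrt(1 - 1/8) = sqrt(7/8) = sqrt(14)/4 ≈ 0.93541)
J(T) = -6
q(I) = I*sqrt(14)/4 (q(I) = (sqrt(14)/4)*I = I*sqrt(14)/4)
sqrt(q(14) + J(-64)) = sqrt((1/4)*14*sqrt(14) - 6) = sqrt(7*sqrt(14)/2 - 6) = sqrt(-6 + 7*sqrt(14)/2)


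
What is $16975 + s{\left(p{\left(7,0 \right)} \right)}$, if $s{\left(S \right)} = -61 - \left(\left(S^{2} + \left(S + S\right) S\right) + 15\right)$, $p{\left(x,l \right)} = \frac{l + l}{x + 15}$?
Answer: $16899$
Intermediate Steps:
$p{\left(x,l \right)} = \frac{2 l}{15 + x}$
$s{\left(S \right)} = -76 - 3 S^{2}$ ($s{\left(S \right)} = -61 - \left(\left(S^{2} + 2 S S\right) + 15\right) = -61 - \left(\left(S^{2} + 2 S^{2}\right) + 15\right) = -61 - \left(3 S^{2} + 15\right) = -61 - \left(15 + 3 S^{2}\right) = -76 - 3 S^{2}$)
$16975 + s{\left(p{\left(7,0 \right)} \right)} = 16975 - \left(76 + 3 \left(2 \cdot 0 \frac{1}{15 + 7}\right)^{2}\right) = 16975 - \left(76 + 3 \left(2 \cdot 0 \cdot \frac{1}{22}\right)^{2}\right) = 16975 - \left(76 + 3 \cdot 0^{2}\right) = 16975 - 76 = 16899$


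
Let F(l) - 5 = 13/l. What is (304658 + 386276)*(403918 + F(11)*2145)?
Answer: 288242464252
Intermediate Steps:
F(l) = 5 + 13/l
(304658 + 386276)*(403918 + F(11)*2145) = (304658 + 386276)*(403918 + (5 + 13/11)*2145) = 690934*(403918 + (5 + 13*(1/11))*2145) = 690934*(403918 + (5 + 13/11)*2145) = 690934*(403918 + (68/11)*2145) = 690934*(403918 + 13260) = 690934*417178 = 288242464252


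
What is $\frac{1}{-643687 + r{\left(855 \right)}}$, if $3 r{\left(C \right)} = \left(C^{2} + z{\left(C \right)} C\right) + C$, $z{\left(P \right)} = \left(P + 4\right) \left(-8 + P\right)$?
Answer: $\frac{1}{206958578} \approx 4.8319 \cdot 10^{-9}$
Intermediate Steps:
$z{\left(P \right)} = \left(-8 + P\right) \left(4 + P\right)$ ($z{\left(P \right)} = \left(4 + P\right) \left(-8 + P\right) = \left(-8 + P\right) \left(4 + P\right)$)
$r{\left(C \right)} = \frac{C}{3} + \frac{C^{2}}{3} + \frac{C \left(-32 + C^{2} - 4 C\right)}{3}$ ($r{\left(C \right)} = \frac{\left(C^{2} + \left(-32 + C^{2} - 4 C\right) C\right) + C}{3} = \frac{\left(C^{2} + C \left(-32 + C^{2} - 4 C\right)\right) + C}{3} = \frac{C + C^{2} + C \left(-32 + C^{2} - 4 C\right)}{3} = \frac{C}{3} + \frac{C^{2}}{3} + \frac{C \left(-32 + C^{2} - 4 C\right)}{3}$)
$\frac{1}{-643687 + r{\left(855 \right)}} = \frac{1}{-643687 + \frac{1}{3} \cdot 855 \left(-31 + 855^{2} - 2565\right)} = \frac{1}{-643687 + \frac{1}{3} \cdot 855 \left(-31 + 731025 - 2565\right)} = \frac{1}{-643687 + \frac{1}{3} \cdot 855 \cdot 728429} = \frac{1}{-643687 + 207602265} = \frac{1}{206958578}$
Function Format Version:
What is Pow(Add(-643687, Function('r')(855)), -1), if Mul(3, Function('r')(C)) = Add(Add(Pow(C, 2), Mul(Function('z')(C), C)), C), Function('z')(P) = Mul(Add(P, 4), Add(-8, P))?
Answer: Rational(1, 206958578) ≈ 4.8319e-9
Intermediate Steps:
Function('z')(P) = Mul(Add(-8, P), Add(4, P)) (Function('z')(P) = Mul(Add(4, P), Add(-8, P)) = Mul(Add(-8, P), Add(4, P)))
Function('r')(C) = Add(Mul(Rational(1, 3), C), Mul(Rational(1, 3), Pow(C, 2)), Mul(Rational(1, 3), C, Add(-32, Pow(C, 2), Mul(-4, C)))) (Function('r')(C) = Mul(Rational(1, 3), Add(Add(Pow(C, 2), Mul(Add(-32, Pow(C, 2), Mul(-4, C)), C)), C)) = Mul(Rational(1, 3), Add(Add(Pow(C, 2), Mul(C, Add(-32, Pow(C, 2), Mul(-4, C)))), C)) = Mul(Rational(1, 3), Add(C, Pow(C, 2), Mul(C, Add(-32, Pow(C, 2), Mul(-4, C))))) = Add(Mul(Rational(1, 3), C), Mul(Rational(1, 3), Pow(C, 2)), Mul(Rational(1, 3), C, Add(-32, Pow(C, 2), Mul(-4, C)))))
Pow(Add(-643687, Function('r')(855)), -1) = Pow(Add(-643687, Mul(Rational(1, 3), 855, Add(-31, Pow(855, 2), Mul(-3, 855)))), -1) = Pow(Add(-643687, Mul(Rational(1, 3), 855, Add(-31, 731025, -2565))), -1) = Pow(Add(-643687, Mul(Rational(1, 3), 855, 728429)), -1) = Pow(Add(-643687, 207602265), -1) = Pow(206958578, -1) = Rational(1, 206958578)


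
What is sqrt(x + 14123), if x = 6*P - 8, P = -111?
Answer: sqrt(13449) ≈ 115.97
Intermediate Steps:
x = -674 (x = 6*(-111) - 8 = -666 - 8 = -674)
sqrt(x + 14123) = sqrt(-674 + 14123) = sqrt(13449)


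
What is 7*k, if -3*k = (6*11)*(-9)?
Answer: 1386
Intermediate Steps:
k = 198 (k = -6*11*(-9)/3 = -22*(-9) = -1/3*(-594) = 198)
7*k = 7*198 = 1386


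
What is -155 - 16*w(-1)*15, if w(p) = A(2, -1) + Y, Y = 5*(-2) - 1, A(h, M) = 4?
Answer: 1525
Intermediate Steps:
Y = -11 (Y = -10 - 1 = -11)
w(p) = -7 (w(p) = 4 - 11 = -7)
-155 - 16*w(-1)*15 = -155 - 16*(-7)*15 = -155 - (-112)*15 = -155 - 1*(-1680) = -155 + 1680 = 1525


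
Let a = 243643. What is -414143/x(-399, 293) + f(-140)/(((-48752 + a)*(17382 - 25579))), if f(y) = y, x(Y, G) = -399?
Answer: 4974453818137/4792564581 ≈ 1038.0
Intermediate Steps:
-414143/x(-399, 293) + f(-140)/(((-48752 + a)*(17382 - 25579))) = -414143/(-399) - 140*1/((-48752 + 243643)*(17382 - 25579)) = -414143*(-1/399) - 140/(194891*(-8197)) = 21797/21 - 140/(-1597521527) = 21797/21 - 140*(-1/1597521527) = 21797/21 + 20/228217361 = 4974453818137/4792564581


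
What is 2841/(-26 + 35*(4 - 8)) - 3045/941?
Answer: -3178851/156206 ≈ -20.350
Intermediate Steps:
2841/(-26 + 35*(4 - 8)) - 3045/941 = 2841/(-26 + 35*(-4)) - 3045*1/941 = 2841/(-26 - 140) - 3045/941 = 2841/(-166) - 3045/941 = 2841*(-1/166) - 3045/941 = -2841/166 - 3045/941 = -3178851/156206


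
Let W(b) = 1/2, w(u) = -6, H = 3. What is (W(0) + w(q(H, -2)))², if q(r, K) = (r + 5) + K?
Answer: 121/4 ≈ 30.250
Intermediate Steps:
q(r, K) = 5 + K + r (q(r, K) = (5 + r) + K = 5 + K + r)
W(b) = ½
(W(0) + w(q(H, -2)))² = (½ - 6)² = (-11/2)² = 121/4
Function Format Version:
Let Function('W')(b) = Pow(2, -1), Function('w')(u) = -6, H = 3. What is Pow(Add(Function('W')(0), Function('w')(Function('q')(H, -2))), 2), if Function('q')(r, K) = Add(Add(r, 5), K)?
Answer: Rational(121, 4) ≈ 30.250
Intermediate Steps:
Function('q')(r, K) = Add(5, K, r) (Function('q')(r, K) = Add(Add(5, r), K) = Add(5, K, r))
Function('W')(b) = Rational(1, 2)
Pow(Add(Function('W')(0), Function('w')(Function('q')(H, -2))), 2) = Pow(Add(Rational(1, 2), -6), 2) = Pow(Rational(-11, 2), 2) = Rational(121, 4)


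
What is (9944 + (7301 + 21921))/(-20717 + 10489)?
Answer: -19583/5114 ≈ -3.8293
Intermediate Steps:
(9944 + (7301 + 21921))/(-20717 + 10489) = (9944 + 29222)/(-10228) = 39166*(-1/10228) = -19583/5114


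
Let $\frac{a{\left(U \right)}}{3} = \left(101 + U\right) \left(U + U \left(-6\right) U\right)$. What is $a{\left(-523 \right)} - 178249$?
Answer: $2078210153$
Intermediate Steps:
$a{\left(U \right)} = 3 \left(101 + U\right) \left(U - 6 U^{2}\right)$ ($a{\left(U \right)} = 3 \left(101 + U\right) \left(U + U \left(-6\right) U\right) = 3 \left(101 + U\right) \left(U + - 6 U U\right) = 3 \left(101 + U\right) \left(U - 6 U^{2}\right)$)
$a{\left(-523 \right)} - 178249 = 3 \left(-523\right) \left(101 - -316415 - 6 \left(-523\right)^{2}\right) - 178249 = 3 \left(-523\right) \left(101 + 316415 - 1641174\right) - 178249 = 3 \left(-523\right) \left(-1324658\right) - 178249 = 2078388402 - 178249 = 2078210153$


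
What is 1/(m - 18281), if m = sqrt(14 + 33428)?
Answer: -18281/334161519 - sqrt(33442)/334161519 ≈ -5.5254e-5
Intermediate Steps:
m = sqrt(33442) ≈ 182.87
1/(m - 18281) = 1/(sqrt(33442) - 18281) = 1/(-18281 + sqrt(33442))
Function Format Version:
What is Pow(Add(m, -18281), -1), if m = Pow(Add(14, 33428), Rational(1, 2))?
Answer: Add(Rational(-18281, 334161519), Mul(Rational(-1, 334161519), Pow(33442, Rational(1, 2)))) ≈ -5.5254e-5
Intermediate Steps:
m = Pow(33442, Rational(1, 2)) ≈ 182.87
Pow(Add(m, -18281), -1) = Pow(Add(Pow(33442, Rational(1, 2)), -18281), -1) = Pow(Add(-18281, Pow(33442, Rational(1, 2))), -1)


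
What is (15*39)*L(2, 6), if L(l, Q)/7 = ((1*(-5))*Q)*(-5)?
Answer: 614250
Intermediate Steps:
L(l, Q) = 175*Q (L(l, Q) = 7*(((1*(-5))*Q)*(-5)) = 7*(-5*Q*(-5)) = 7*(25*Q) = 175*Q)
(15*39)*L(2, 6) = (15*39)*(175*6) = 585*1050 = 614250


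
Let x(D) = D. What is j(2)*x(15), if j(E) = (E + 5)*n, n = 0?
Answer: 0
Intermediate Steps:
j(E) = 0 (j(E) = (E + 5)*0 = (5 + E)*0 = 0)
j(2)*x(15) = 0*15 = 0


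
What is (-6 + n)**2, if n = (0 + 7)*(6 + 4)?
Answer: 4096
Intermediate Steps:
n = 70 (n = 7*10 = 70)
(-6 + n)**2 = (-6 + 70)**2 = 64**2 = 4096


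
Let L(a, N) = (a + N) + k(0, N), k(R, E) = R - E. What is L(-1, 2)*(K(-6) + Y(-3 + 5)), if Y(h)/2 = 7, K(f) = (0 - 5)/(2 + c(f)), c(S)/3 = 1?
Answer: -13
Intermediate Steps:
c(S) = 3 (c(S) = 3*1 = 3)
K(f) = -1 (K(f) = (0 - 5)/(2 + 3) = -5/5 = -5*1/5 = -1)
Y(h) = 14 (Y(h) = 2*7 = 14)
L(a, N) = a (L(a, N) = (a + N) + (0 - N) = (N + a) - N = a)
L(-1, 2)*(K(-6) + Y(-3 + 5)) = -(-1 + 14) = -1*13 = -13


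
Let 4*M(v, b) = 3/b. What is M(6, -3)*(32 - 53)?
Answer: 21/4 ≈ 5.2500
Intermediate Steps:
M(v, b) = 3/(4*b) (M(v, b) = (3/b)/4 = 3/(4*b))
M(6, -3)*(32 - 53) = ((3/4)/(-3))*(32 - 53) = ((3/4)*(-1/3))*(-21) = -1/4*(-21) = 21/4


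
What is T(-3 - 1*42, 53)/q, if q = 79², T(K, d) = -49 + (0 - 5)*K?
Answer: 176/6241 ≈ 0.028201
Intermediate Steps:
T(K, d) = -49 - 5*K
q = 6241
T(-3 - 1*42, 53)/q = (-49 - 5*(-3 - 1*42))/6241 = (-49 - 5*(-3 - 42))*(1/6241) = (-49 - 5*(-45))*(1/6241) = (-49 + 225)*(1/6241) = 176*(1/6241) = 176/6241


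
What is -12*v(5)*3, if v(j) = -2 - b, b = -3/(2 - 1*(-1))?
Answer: 36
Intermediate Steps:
b = -1 (b = -3/(2 + 1) = -3/3 = -3*⅓ = -1)
v(j) = -1 (v(j) = -2 - 1*(-1) = -2 + 1 = -1)
-12*v(5)*3 = -12*(-1)*3 = -3*(-4)*3 = 12*3 = 36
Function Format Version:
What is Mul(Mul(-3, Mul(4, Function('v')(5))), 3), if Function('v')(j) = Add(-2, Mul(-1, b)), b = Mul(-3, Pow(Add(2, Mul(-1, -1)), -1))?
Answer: 36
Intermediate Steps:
b = -1 (b = Mul(-3, Pow(Add(2, 1), -1)) = Mul(-3, Pow(3, -1)) = Mul(-3, Rational(1, 3)) = -1)
Function('v')(j) = -1 (Function('v')(j) = Add(-2, Mul(-1, -1)) = Add(-2, 1) = -1)
Mul(Mul(-3, Mul(4, Function('v')(5))), 3) = Mul(Mul(-3, Mul(4, -1)), 3) = Mul(Mul(-3, -4), 3) = Mul(12, 3) = 36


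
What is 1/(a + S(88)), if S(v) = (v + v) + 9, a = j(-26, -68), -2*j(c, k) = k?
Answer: 1/219 ≈ 0.0045662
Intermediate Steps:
j(c, k) = -k/2
a = 34 (a = -½*(-68) = 34)
S(v) = 9 + 2*v (S(v) = 2*v + 9 = 9 + 2*v)
1/(a + S(88)) = 1/(34 + (9 + 2*88)) = 1/(34 + (9 + 176)) = 1/(34 + 185) = 1/219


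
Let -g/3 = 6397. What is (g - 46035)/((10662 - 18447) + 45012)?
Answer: -21742/12409 ≈ -1.7521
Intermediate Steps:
g = -19191 (g = -3*6397 = -19191)
(g - 46035)/((10662 - 18447) + 45012) = (-19191 - 46035)/((10662 - 18447) + 45012) = -65226/(-7785 + 45012) = -65226/37227 = -65226*1/37227 = -21742/12409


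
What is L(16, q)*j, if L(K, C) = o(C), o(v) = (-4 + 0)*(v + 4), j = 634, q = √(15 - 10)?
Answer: -10144 - 2536*√5 ≈ -15815.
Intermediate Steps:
q = √5 ≈ 2.2361
o(v) = -16 - 4*v (o(v) = -4*(4 + v) = -16 - 4*v)
L(K, C) = -16 - 4*C
L(16, q)*j = (-16 - 4*√5)*634 = -10144 - 2536*√5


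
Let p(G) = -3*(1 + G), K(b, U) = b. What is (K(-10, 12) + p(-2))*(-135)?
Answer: 945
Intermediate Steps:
p(G) = -3 - 3*G
(K(-10, 12) + p(-2))*(-135) = (-10 + (-3 - 3*(-2)))*(-135) = (-10 + (-3 + 6))*(-135) = (-10 + 3)*(-135) = -7*(-135) = 945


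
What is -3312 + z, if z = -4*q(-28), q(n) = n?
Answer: -3200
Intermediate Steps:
z = 112 (z = -4*(-28) = 112)
-3312 + z = -3312 + 112 = -3200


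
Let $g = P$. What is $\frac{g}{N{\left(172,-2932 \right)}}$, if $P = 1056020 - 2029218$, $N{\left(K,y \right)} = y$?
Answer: $\frac{486599}{1466} \approx 331.92$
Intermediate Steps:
$P = -973198$ ($P = 1056020 - 2029218 = -973198$)
$g = -973198$
$\frac{g}{N{\left(172,-2932 \right)}} = - \frac{973198}{-2932} = \left(-973198\right) \left(- \frac{1}{2932}\right) = \frac{486599}{1466}$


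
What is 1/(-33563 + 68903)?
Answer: 1/35340 ≈ 2.8297e-5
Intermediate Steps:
1/(-33563 + 68903) = 1/35340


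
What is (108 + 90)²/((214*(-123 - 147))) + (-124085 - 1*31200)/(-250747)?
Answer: -7943686/134149645 ≈ -0.059215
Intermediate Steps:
(108 + 90)²/((214*(-123 - 147))) + (-124085 - 1*31200)/(-250747) = 198²/((214*(-270))) + (-124085 - 31200)*(-1/250747) = 39204/(-57780) - 155285*(-1/250747) = 39204*(-1/57780) + 155285/250747 = -363/535 + 155285/250747 = -7943686/134149645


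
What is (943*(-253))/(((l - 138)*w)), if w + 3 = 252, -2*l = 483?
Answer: 1886/747 ≈ 2.5248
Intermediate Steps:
l = -483/2 (l = -1/2*483 = -483/2 ≈ -241.50)
w = 249 (w = -3 + 252 = 249)
(943*(-253))/(((l - 138)*w)) = (943*(-253))/(((-483/2 - 138)*249)) = -238579/((-759/2*249)) = -238579/(-188991/2) = -238579*(-2/188991) = 1886/747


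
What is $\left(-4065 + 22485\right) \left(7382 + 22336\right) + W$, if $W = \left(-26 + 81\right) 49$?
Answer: $547408255$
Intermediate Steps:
$W = 2695$ ($W = 55 \cdot 49 = 2695$)
$\left(-4065 + 22485\right) \left(7382 + 22336\right) + W = \left(-4065 + 22485\right) \left(7382 + 22336\right) + 2695 = 18420 \cdot 29718 + 2695 = 547405560 + 2695 = 547408255$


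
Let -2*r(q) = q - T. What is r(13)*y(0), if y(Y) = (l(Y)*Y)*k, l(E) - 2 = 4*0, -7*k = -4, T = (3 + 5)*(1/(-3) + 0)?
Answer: 0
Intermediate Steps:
T = -8/3 (T = 8*(-⅓ + 0) = 8*(-⅓) = -8/3 ≈ -2.6667)
k = 4/7 (k = -⅐*(-4) = 4/7 ≈ 0.57143)
l(E) = 2 (l(E) = 2 + 4*0 = 2 + 0 = 2)
y(Y) = 8*Y/7 (y(Y) = (2*Y)*(4/7) = 8*Y/7)
r(q) = -4/3 - q/2 (r(q) = -(q - 1*(-8/3))/2 = -(q + 8/3)/2 = -(8/3 + q)/2 = -4/3 - q/2)
r(13)*y(0) = (-4/3 - ½*13)*((8/7)*0) = (-4/3 - 13/2)*0 = -47/6*0 = 0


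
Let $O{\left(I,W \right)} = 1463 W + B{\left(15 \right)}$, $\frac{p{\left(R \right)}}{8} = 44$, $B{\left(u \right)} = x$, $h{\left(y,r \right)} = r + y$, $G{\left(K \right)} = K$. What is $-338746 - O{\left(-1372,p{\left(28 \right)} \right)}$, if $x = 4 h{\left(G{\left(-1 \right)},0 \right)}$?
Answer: $-853718$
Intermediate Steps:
$x = -4$ ($x = 4 \left(0 - 1\right) = 4 \left(-1\right) = -4$)
$B{\left(u \right)} = -4$
$p{\left(R \right)} = 352$ ($p{\left(R \right)} = 8 \cdot 44 = 352$)
$O{\left(I,W \right)} = -4 + 1463 W$ ($O{\left(I,W \right)} = 1463 W - 4 = -4 + 1463 W$)
$-338746 - O{\left(-1372,p{\left(28 \right)} \right)} = -338746 - \left(-4 + 1463 \cdot 352\right) = -338746 - \left(-4 + 514976\right) = -338746 - 514972 = -853718$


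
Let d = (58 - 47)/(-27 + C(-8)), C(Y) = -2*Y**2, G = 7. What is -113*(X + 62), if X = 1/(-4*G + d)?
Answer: -30465591/4351 ≈ -7002.0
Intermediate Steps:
d = -11/155 (d = (58 - 47)/(-27 - 2*(-8)**2) = 11/(-27 - 2*64) = 11/(-27 - 128) = 11/(-155) = 11*(-1/155) = -11/155 ≈ -0.070968)
X = -155/4351 (X = 1/(-4*7 - 11/155) = 1/(-28 - 11/155) = 1/(-4351/155) = -155/4351 ≈ -0.035624)
-113*(X + 62) = -113*(-155/4351 + 62) = -113*269607/4351 = -30465591/4351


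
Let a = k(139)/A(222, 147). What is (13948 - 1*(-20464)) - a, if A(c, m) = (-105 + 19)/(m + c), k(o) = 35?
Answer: 2972347/86 ≈ 34562.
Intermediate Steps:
A(c, m) = -86/(c + m)
a = -12915/86 (a = 35/((-86/(222 + 147))) = 35/((-86/369)) = 35/((-86*1/369)) = 35/(-86/369) = 35*(-369/86) = -12915/86 ≈ -150.17)
(13948 - 1*(-20464)) - a = (13948 - 1*(-20464)) - 1*(-12915/86) = (13948 + 20464) + 12915/86 = 34412 + 12915/86 = 2972347/86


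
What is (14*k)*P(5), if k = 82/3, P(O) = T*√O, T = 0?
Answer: 0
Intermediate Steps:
P(O) = 0 (P(O) = 0*√O = 0)
k = 82/3 (k = 82*(⅓) = 82/3 ≈ 27.333)
(14*k)*P(5) = (14*(82/3))*0 = (1148/3)*0 = 0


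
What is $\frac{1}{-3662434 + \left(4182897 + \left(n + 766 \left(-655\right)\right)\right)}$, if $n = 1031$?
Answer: $\frac{1}{19764} \approx 5.0597 \cdot 10^{-5}$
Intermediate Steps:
$\frac{1}{-3662434 + \left(4182897 + \left(n + 766 \left(-655\right)\right)\right)} = \frac{1}{-3662434 + \left(4182897 + \left(1031 + 766 \left(-655\right)\right)\right)} = \frac{1}{-3662434 + \left(4182897 + \left(1031 - 501730\right)\right)} = \frac{1}{-3662434 + \left(4182897 - 500699\right)} = \frac{1}{-3662434 + 3682198} = \frac{1}{19764}$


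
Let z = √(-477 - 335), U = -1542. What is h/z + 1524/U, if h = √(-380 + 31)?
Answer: -254/257 + √70847/406 ≈ -0.33273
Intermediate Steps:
z = 2*I*√203 (z = √(-812) = 2*I*√203 ≈ 28.496*I)
h = I*√349 (h = √(-349) = I*√349 ≈ 18.682*I)
h/z + 1524/U = (I*√349)/((2*I*√203)) + 1524/(-1542) = (I*√349)*(-I*√203/406) + 1524*(-1/1542) = √70847/406 - 254/257 = -254/257 + √70847/406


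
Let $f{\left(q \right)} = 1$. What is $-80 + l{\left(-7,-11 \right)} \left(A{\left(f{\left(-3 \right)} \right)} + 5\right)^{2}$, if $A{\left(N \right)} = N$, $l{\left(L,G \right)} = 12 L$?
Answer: $-3104$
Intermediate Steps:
$-80 + l{\left(-7,-11 \right)} \left(A{\left(f{\left(-3 \right)} \right)} + 5\right)^{2} = -80 + 12 \left(-7\right) \left(1 + 5\right)^{2} = -80 - 84 \cdot 6^{2} = -80 - 3024 = -3104$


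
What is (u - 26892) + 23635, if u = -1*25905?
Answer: -29162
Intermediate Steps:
u = -25905
(u - 26892) + 23635 = (-25905 - 26892) + 23635 = -52797 + 23635 = -29162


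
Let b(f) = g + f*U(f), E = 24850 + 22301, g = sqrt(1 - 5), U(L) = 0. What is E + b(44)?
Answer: 47151 + 2*I ≈ 47151.0 + 2.0*I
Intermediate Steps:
g = 2*I (g = sqrt(-4) = 2*I ≈ 2.0*I)
E = 47151
b(f) = 2*I (b(f) = 2*I + f*0 = 2*I + 0 = 2*I)
E + b(44) = 47151 + 2*I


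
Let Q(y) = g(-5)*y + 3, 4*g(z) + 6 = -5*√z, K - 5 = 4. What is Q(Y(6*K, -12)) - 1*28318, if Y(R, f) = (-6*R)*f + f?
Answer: -34129 - 4845*I*√5 ≈ -34129.0 - 10834.0*I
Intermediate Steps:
K = 9 (K = 5 + 4 = 9)
g(z) = -3/2 - 5*√z/4 (g(z) = -3/2 + (-5*√z)/4 = -3/2 - 5*√z/4)
Y(R, f) = f - 6*R*f (Y(R, f) = -6*R*f + f = f - 6*R*f)
Q(y) = 3 + y*(-3/2 - 5*I*√5/4) (Q(y) = (-3/2 - 5*I*√5/4)*y + 3 = y*(-3/2 - 5*I*√5/4) + 3 = 3 + y*(-3/2 - 5*I*√5/4))
Q(Y(6*K, -12)) - 1*28318 = (3 - (-12*(1 - 36*9))*(6 + 5*I*√5)/4) - 1*28318 = (3 - (-12*(1 - 6*54))*(6 + 5*I*√5)/4) - 28318 = (3 - (-12*(1 - 324))*(6 + 5*I*√5)/4) - 28318 = (3 - (-12*(-323))*(6 + 5*I*√5)/4) - 28318 = (3 - ¼*3876*(6 + 5*I*√5)) - 28318 = (3 + (-5814 - 4845*I*√5)) - 28318 = (-5811 - 4845*I*√5) - 28318 = -34129 - 4845*I*√5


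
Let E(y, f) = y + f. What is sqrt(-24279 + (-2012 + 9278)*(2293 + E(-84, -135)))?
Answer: sqrt(15045405) ≈ 3878.8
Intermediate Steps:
E(y, f) = f + y
sqrt(-24279 + (-2012 + 9278)*(2293 + E(-84, -135))) = sqrt(-24279 + (-2012 + 9278)*(2293 + (-135 - 84))) = sqrt(-24279 + 7266*(2293 - 219)) = sqrt(-24279 + 7266*2074) = sqrt(-24279 + 15069684) = sqrt(15045405)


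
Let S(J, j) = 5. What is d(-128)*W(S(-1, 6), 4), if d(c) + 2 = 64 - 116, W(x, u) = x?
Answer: -270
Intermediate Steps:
d(c) = -54 (d(c) = -2 + (64 - 116) = -2 - 52 = -54)
d(-128)*W(S(-1, 6), 4) = -54*5 = -270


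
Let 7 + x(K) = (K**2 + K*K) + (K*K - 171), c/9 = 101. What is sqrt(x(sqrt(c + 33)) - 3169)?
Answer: I*sqrt(521) ≈ 22.825*I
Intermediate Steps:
c = 909 (c = 9*101 = 909)
x(K) = -178 + 3*K**2 (x(K) = -7 + ((K**2 + K*K) + (K*K - 171)) = -7 + ((K**2 + K**2) + (K**2 - 171)) = -7 + (2*K**2 + (-171 + K**2)) = -7 + (-171 + 3*K**2) = -178 + 3*K**2)
sqrt(x(sqrt(c + 33)) - 3169) = sqrt((-178 + 3*(sqrt(909 + 33))**2) - 3169) = sqrt((-178 + 3*(sqrt(942))**2) - 3169) = sqrt((-178 + 3*942) - 3169) = sqrt((-178 + 2826) - 3169) = sqrt(2648 - 3169) = sqrt(-521) = I*sqrt(521)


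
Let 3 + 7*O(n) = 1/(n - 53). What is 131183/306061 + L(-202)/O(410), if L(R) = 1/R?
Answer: 29118740059/66152024540 ≈ 0.44018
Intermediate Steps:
O(n) = -3/7 + 1/(7*(-53 + n)) (O(n) = -3/7 + 1/(7*(n - 53)) = -3/7 + 1/(7*(-53 + n)))
131183/306061 + L(-202)/O(410) = 131183/306061 + 1/((-202)*(((160 - 3*410)/(7*(-53 + 410))))) = 131183*(1/306061) - 2499/(160 - 1230)/202 = 131183/306061 - 1/(202*((⅐)*(1/357)*(-1070))) = 131183/306061 - 1/(202*(-1070/2499)) = 131183/306061 - 1/202*(-2499/1070) = 131183/306061 + 2499/216140 = 29118740059/66152024540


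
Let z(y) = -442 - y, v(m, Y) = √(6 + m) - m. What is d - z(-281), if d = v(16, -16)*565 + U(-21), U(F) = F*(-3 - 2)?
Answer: -8774 + 565*√22 ≈ -6123.9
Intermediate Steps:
U(F) = -5*F (U(F) = F*(-5) = -5*F)
d = -8935 + 565*√22 (d = (√(6 + 16) - 1*16)*565 - 5*(-21) = (√22 - 16)*565 + 105 = (-16 + √22)*565 + 105 = (-9040 + 565*√22) + 105 = -8935 + 565*√22 ≈ -6284.9)
d - z(-281) = (-8935 + 565*√22) - (-442 - 1*(-281)) = (-8935 + 565*√22) - (-442 + 281) = (-8935 + 565*√22) - 1*(-161) = (-8935 + 565*√22) + 161 = -8774 + 565*√22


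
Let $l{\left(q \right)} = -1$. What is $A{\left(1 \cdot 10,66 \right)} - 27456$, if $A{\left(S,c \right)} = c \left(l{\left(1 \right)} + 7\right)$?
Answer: $-27060$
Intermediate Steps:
$A{\left(S,c \right)} = 6 c$ ($A{\left(S,c \right)} = c \left(-1 + 7\right) = c 6 = 6 c$)
$A{\left(1 \cdot 10,66 \right)} - 27456 = 6 \cdot 66 - 27456 = 396 - 27456 = -27060$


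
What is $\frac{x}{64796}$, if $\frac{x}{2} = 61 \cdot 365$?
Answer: $\frac{22265}{32398} \approx 0.68723$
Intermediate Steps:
$x = 44530$ ($x = 2 \cdot 61 \cdot 365 = 2 \cdot 22265 = 44530$)
$\frac{x}{64796} = \frac{44530}{64796} = 44530 \cdot \frac{1}{64796} = \frac{22265}{32398}$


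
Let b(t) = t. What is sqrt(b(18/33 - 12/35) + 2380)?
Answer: sqrt(352805530)/385 ≈ 48.787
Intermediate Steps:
sqrt(b(18/33 - 12/35) + 2380) = sqrt((18/33 - 12/35) + 2380) = sqrt((18*(1/33) - 12*1/35) + 2380) = sqrt((6/11 - 12/35) + 2380) = sqrt(78/385 + 2380) = sqrt(916378/385) = sqrt(352805530)/385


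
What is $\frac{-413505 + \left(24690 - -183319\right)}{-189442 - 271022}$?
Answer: $\frac{25687}{57558} \approx 0.44628$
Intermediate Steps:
$\frac{-413505 + \left(24690 - -183319\right)}{-189442 - 271022} = \frac{-413505 + \left(24690 + 183319\right)}{-460464} = \left(-413505 + 208009\right) \left(- \frac{1}{460464}\right) = \left(-205496\right) \left(- \frac{1}{460464}\right) = \frac{25687}{57558}$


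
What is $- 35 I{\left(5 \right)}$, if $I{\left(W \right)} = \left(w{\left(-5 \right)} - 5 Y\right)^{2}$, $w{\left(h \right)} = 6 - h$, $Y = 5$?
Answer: $-6860$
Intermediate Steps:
$I{\left(W \right)} = 196$ ($I{\left(W \right)} = \left(\left(6 - -5\right) - 25\right)^{2} = \left(\left(6 + 5\right) - 25\right)^{2} = \left(11 - 25\right)^{2} = \left(-14\right)^{2} = 196$)
$- 35 I{\left(5 \right)} = \left(-35\right) 196 = -6860$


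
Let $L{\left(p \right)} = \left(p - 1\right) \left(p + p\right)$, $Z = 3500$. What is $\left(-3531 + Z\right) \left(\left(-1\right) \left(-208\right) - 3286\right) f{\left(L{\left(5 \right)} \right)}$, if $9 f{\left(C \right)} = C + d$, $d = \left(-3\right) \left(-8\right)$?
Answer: $678528$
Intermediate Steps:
$L{\left(p \right)} = 2 p \left(-1 + p\right)$ ($L{\left(p \right)} = \left(-1 + p\right) 2 p = 2 p \left(-1 + p\right)$)
$d = 24$
$f{\left(C \right)} = \frac{8}{3} + \frac{C}{9}$ ($f{\left(C \right)} = \frac{C + 24}{9} = \frac{24 + C}{9} = \frac{8}{3} + \frac{C}{9}$)
$\left(-3531 + Z\right) \left(\left(-1\right) \left(-208\right) - 3286\right) f{\left(L{\left(5 \right)} \right)} = \left(-3531 + 3500\right) \left(\left(-1\right) \left(-208\right) - 3286\right) \left(\frac{8}{3} + \frac{2 \cdot 5 \left(-1 + 5\right)}{9}\right) = - 31 \left(208 - 3286\right) \left(\frac{8}{3} + \frac{2 \cdot 5 \cdot 4}{9}\right) = \left(-31\right) \left(-3078\right) \left(\frac{8}{3} + \frac{1}{9} \cdot 40\right) = 95418 \left(\frac{8}{3} + \frac{40}{9}\right) = 95418 \cdot \frac{64}{9} = 678528$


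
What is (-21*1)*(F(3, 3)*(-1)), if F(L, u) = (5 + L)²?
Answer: 1344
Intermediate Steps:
(-21*1)*(F(3, 3)*(-1)) = (-21*1)*((5 + 3)²*(-1)) = -21*8²*(-1) = -1344*(-1) = -21*(-64) = 1344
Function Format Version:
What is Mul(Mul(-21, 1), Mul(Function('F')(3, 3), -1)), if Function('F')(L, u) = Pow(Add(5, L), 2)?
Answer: 1344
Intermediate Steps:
Mul(Mul(-21, 1), Mul(Function('F')(3, 3), -1)) = Mul(Mul(-21, 1), Mul(Pow(Add(5, 3), 2), -1)) = Mul(-21, Mul(Pow(8, 2), -1)) = Mul(-21, Mul(64, -1)) = Mul(-21, -64) = 1344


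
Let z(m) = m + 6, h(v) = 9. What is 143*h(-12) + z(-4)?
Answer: 1289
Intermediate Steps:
z(m) = 6 + m
143*h(-12) + z(-4) = 143*9 + (6 - 4) = 1287 + 2 = 1289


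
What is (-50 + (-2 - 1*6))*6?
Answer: -348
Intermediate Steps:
(-50 + (-2 - 1*6))*6 = (-50 + (-2 - 6))*6 = (-50 - 8)*6 = -58*6 = -348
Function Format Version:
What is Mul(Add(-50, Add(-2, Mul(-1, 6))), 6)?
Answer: -348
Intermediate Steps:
Mul(Add(-50, Add(-2, Mul(-1, 6))), 6) = Mul(Add(-50, Add(-2, -6)), 6) = Mul(Add(-50, -8), 6) = Mul(-58, 6) = -348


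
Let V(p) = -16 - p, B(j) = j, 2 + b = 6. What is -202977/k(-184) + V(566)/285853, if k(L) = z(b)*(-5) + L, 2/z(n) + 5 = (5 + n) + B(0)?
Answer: 116042951676/106623169 ≈ 1088.3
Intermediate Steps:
b = 4 (b = -2 + 6 = 4)
z(n) = 2/n (z(n) = 2/(-5 + ((5 + n) + 0)) = 2/(-5 + (5 + n)) = 2/n)
k(L) = -5/2 + L (k(L) = (2/4)*(-5) + L = (2*(¼))*(-5) + L = (½)*(-5) + L = -5/2 + L)
-202977/k(-184) + V(566)/285853 = -202977/(-5/2 - 184) + (-16 - 1*566)/285853 = -202977/(-373/2) + (-16 - 566)*(1/285853) = -202977*(-2/373) - 582*1/285853 = 405954/373 - 582/285853 = 116042951676/106623169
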